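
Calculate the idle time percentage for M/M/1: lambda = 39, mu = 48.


Idle fraction = (1 - rho) * 100 = (1 - 39/48) * 100 = 18.8%

18.8%


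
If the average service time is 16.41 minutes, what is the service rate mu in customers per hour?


mu = 60 / avg_service_time = 60 / 16.41 = 3.66 per hour

3.66 per hour


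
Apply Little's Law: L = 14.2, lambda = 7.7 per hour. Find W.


W = L / lambda = 14.2 / 7.7 = 1.8442 hours

1.8442 hours


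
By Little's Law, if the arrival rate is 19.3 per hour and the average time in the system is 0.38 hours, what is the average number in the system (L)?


L = lambda * W = 19.3 * 0.38 = 7.33

7.33


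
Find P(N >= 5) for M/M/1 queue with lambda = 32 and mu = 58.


P(N >= 5) = rho^5 = (32/58)^5 = 0.0511

0.0511


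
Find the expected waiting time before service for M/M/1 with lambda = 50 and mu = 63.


rho = 50/63; Wq = rho/(mu - lambda) = 0.0611 hours

0.0611 hours


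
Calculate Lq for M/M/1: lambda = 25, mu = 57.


rho = 25/57; Lq = rho^2/(1-rho) = 0.34

0.34


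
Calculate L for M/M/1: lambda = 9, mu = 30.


rho = 9/30; L = rho/(1-rho) = 0.43

0.43


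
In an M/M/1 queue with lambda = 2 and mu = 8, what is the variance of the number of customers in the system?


rho = 2/8; Var(N) = rho/(1-rho)^2 = 0.44

0.44


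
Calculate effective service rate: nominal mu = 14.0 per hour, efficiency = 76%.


Effective rate = mu * efficiency = 14.0 * 0.76 = 10.64 per hour

10.64 per hour


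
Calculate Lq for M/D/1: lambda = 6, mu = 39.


M/D/1: Lq = rho^2 / (2*(1-rho)) where rho = 6/39; Lq = 0.01

0.01


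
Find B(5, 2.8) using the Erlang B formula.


B(N,A) = (A^N/N!) / sum(A^k/k!, k=0..N) with N=5, A=2.8 = 0.0933

0.0933


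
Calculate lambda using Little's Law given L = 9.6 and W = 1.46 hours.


lambda = L / W = 9.6 / 1.46 = 6.58 per hour

6.58 per hour


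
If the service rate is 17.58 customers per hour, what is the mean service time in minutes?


Mean service time = 60/mu = 60/17.58 = 3.41 minutes

3.41 minutes


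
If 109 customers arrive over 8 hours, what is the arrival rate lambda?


lambda = total arrivals / time = 109 / 8 = 13.63 per hour

13.63 per hour


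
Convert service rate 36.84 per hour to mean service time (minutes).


Mean service time = 60/mu = 60/36.84 = 1.63 minutes

1.63 minutes


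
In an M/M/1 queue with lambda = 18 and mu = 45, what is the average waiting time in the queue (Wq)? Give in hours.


rho = 18/45; Wq = rho/(mu - lambda) = 0.0148 hours

0.0148 hours


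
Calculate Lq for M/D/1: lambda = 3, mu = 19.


M/D/1: Lq = rho^2 / (2*(1-rho)) where rho = 3/19; Lq = 0.01

0.01


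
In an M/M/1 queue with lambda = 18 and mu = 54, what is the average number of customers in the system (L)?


rho = 18/54; L = rho/(1-rho) = 0.5

0.5


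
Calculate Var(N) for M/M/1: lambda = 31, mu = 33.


rho = 31/33; Var(N) = rho/(1-rho)^2 = 255.75

255.75


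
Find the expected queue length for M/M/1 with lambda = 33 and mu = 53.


rho = 33/53; Lq = rho^2/(1-rho) = 1.03

1.03


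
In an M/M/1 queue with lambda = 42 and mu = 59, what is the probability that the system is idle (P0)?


P0 = 1 - rho = 1 - 42/59 = 0.2881

0.2881


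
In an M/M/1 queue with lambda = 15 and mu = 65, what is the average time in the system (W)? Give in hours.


W = 1/(mu - lambda) = 1/(65 - 15) = 0.02 hours

0.02 hours


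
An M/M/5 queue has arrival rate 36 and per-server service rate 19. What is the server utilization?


rho = lambda/(c*mu) = 36/(5*19) = 0.3789

0.3789


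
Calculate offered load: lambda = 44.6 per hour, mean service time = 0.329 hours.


Offered load a = lambda * E[S] = 44.6 * 0.329 = 14.67 Erlangs

14.67 Erlangs


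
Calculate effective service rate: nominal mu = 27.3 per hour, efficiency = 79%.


Effective rate = mu * efficiency = 27.3 * 0.79 = 21.57 per hour

21.57 per hour


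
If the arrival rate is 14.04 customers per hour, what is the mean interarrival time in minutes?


Mean interarrival time = 60/lambda = 60/14.04 = 4.27 minutes

4.27 minutes


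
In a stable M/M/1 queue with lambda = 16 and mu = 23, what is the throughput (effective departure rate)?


For a stable queue (lambda < mu), throughput = lambda = 16 per hour

16 per hour


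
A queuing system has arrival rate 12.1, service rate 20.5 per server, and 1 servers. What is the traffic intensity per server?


rho = lambda / (c * mu) = 12.1 / (1 * 20.5) = 0.5902

0.5902


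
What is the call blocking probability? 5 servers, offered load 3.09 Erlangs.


B(N,A) = (A^N/N!) / sum(A^k/k!, k=0..N) with N=5, A=3.09 = 0.1178

0.1178


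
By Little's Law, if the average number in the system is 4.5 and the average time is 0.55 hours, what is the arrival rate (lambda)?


lambda = L / W = 4.5 / 0.55 = 8.18 per hour

8.18 per hour


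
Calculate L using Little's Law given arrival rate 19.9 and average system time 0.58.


L = lambda * W = 19.9 * 0.58 = 11.54

11.54


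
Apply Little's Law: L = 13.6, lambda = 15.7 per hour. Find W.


W = L / lambda = 13.6 / 15.7 = 0.8662 hours

0.8662 hours


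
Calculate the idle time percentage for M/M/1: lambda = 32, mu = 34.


Idle fraction = (1 - rho) * 100 = (1 - 32/34) * 100 = 5.9%

5.9%


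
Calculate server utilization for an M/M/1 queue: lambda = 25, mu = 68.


rho = lambda/mu = 25/68 = 0.3676

0.3676


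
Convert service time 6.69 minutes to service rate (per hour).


mu = 60 / avg_service_time = 60 / 6.69 = 8.97 per hour

8.97 per hour


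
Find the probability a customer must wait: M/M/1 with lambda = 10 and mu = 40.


P(wait) = rho = lambda/mu = 10/40 = 0.25

0.25


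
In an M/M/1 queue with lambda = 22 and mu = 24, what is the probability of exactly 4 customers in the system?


rho = 22/24; P(n) = (1-rho)*rho^n = (1-22/24)*(22/24)^4 = 0.0588

0.0588


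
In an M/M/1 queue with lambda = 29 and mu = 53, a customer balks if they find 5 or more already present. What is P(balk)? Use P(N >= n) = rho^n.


P(N >= 5) = rho^5 = (29/53)^5 = 0.049

0.049


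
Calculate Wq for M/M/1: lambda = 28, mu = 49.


rho = 28/49; Wq = rho/(mu - lambda) = 0.0272 hours

0.0272 hours


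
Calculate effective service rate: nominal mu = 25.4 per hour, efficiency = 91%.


Effective rate = mu * efficiency = 25.4 * 0.91 = 23.11 per hour

23.11 per hour


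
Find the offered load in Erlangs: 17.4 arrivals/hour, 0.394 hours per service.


Offered load a = lambda * E[S] = 17.4 * 0.394 = 6.86 Erlangs

6.86 Erlangs


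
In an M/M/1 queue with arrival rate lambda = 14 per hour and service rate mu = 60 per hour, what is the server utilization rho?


rho = lambda/mu = 14/60 = 0.2333

0.2333


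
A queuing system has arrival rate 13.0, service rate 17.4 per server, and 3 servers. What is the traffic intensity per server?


rho = lambda / (c * mu) = 13.0 / (3 * 17.4) = 0.249

0.249


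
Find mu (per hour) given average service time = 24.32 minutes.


mu = 60 / avg_service_time = 60 / 24.32 = 2.47 per hour

2.47 per hour


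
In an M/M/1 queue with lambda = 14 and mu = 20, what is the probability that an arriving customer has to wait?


P(wait) = rho = lambda/mu = 14/20 = 0.7

0.7


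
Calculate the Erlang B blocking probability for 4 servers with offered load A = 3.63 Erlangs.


B(N,A) = (A^N/N!) / sum(A^k/k!, k=0..N) with N=4, A=3.63 = 0.2738

0.2738


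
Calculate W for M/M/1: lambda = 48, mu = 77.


W = 1/(mu - lambda) = 1/(77 - 48) = 0.0345 hours

0.0345 hours


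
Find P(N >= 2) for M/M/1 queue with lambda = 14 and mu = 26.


P(N >= 2) = rho^2 = (14/26)^2 = 0.2899

0.2899


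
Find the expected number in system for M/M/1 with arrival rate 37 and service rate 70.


rho = 37/70; L = rho/(1-rho) = 1.12

1.12


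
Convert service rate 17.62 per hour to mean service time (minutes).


Mean service time = 60/mu = 60/17.62 = 3.41 minutes

3.41 minutes


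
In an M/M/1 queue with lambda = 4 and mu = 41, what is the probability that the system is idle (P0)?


P0 = 1 - rho = 1 - 4/41 = 0.9024

0.9024


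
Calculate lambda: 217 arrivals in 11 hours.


lambda = total arrivals / time = 217 / 11 = 19.73 per hour

19.73 per hour


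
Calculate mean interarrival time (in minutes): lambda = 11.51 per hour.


Mean interarrival time = 60/lambda = 60/11.51 = 5.21 minutes

5.21 minutes


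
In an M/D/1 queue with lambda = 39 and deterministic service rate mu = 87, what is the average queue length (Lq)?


M/D/1: Lq = rho^2 / (2*(1-rho)) where rho = 39/87; Lq = 0.18

0.18


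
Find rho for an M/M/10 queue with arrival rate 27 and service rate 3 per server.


rho = lambda/(c*mu) = 27/(10*3) = 0.9

0.9


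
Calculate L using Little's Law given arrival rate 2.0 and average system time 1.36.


L = lambda * W = 2.0 * 1.36 = 2.72

2.72


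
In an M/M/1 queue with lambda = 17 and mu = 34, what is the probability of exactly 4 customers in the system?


rho = 17/34; P(n) = (1-rho)*rho^n = (1-17/34)*(17/34)^4 = 0.0313

0.0313


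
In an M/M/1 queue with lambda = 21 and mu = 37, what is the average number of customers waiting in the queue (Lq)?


rho = 21/37; Lq = rho^2/(1-rho) = 0.74

0.74


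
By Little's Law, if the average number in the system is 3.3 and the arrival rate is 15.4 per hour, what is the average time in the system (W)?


W = L / lambda = 3.3 / 15.4 = 0.2143 hours

0.2143 hours


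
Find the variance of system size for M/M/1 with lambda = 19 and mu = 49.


rho = 19/49; Var(N) = rho/(1-rho)^2 = 1.03

1.03


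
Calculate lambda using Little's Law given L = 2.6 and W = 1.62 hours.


lambda = L / W = 2.6 / 1.62 = 1.6 per hour

1.6 per hour


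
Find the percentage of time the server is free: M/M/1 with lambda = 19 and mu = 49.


Idle fraction = (1 - rho) * 100 = (1 - 19/49) * 100 = 61.2%

61.2%


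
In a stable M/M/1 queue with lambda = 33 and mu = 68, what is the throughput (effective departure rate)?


For a stable queue (lambda < mu), throughput = lambda = 33 per hour

33 per hour


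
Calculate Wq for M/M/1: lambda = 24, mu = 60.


rho = 24/60; Wq = rho/(mu - lambda) = 0.0111 hours

0.0111 hours


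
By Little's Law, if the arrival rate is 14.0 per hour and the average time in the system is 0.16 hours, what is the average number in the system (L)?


L = lambda * W = 14.0 * 0.16 = 2.24

2.24


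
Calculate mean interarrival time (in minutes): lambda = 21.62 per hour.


Mean interarrival time = 60/lambda = 60/21.62 = 2.78 minutes

2.78 minutes


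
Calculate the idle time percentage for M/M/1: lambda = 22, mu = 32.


Idle fraction = (1 - rho) * 100 = (1 - 22/32) * 100 = 31.3%

31.3%


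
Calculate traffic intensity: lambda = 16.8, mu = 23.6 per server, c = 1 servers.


rho = lambda / (c * mu) = 16.8 / (1 * 23.6) = 0.7119

0.7119


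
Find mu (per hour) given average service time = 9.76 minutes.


mu = 60 / avg_service_time = 60 / 9.76 = 6.15 per hour

6.15 per hour


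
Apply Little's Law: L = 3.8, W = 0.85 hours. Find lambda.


lambda = L / W = 3.8 / 0.85 = 4.47 per hour

4.47 per hour


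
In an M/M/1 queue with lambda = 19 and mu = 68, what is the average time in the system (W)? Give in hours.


W = 1/(mu - lambda) = 1/(68 - 19) = 0.0204 hours

0.0204 hours


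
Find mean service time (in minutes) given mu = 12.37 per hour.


Mean service time = 60/mu = 60/12.37 = 4.85 minutes

4.85 minutes


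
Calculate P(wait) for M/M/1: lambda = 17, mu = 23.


P(wait) = rho = lambda/mu = 17/23 = 0.7391

0.7391


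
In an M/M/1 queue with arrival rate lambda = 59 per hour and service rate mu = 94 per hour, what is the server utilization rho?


rho = lambda/mu = 59/94 = 0.6277

0.6277


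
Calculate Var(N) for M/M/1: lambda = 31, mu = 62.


rho = 31/62; Var(N) = rho/(1-rho)^2 = 2.0

2.0


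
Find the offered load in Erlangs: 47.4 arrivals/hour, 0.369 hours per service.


Offered load a = lambda * E[S] = 47.4 * 0.369 = 17.49 Erlangs

17.49 Erlangs


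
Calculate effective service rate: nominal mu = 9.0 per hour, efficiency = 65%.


Effective rate = mu * efficiency = 9.0 * 0.65 = 5.85 per hour

5.85 per hour


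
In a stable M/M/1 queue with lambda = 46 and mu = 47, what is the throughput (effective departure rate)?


For a stable queue (lambda < mu), throughput = lambda = 46 per hour

46 per hour


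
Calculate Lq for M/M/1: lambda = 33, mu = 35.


rho = 33/35; Lq = rho^2/(1-rho) = 15.56

15.56


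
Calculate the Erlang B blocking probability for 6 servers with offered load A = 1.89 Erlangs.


B(N,A) = (A^N/N!) / sum(A^k/k!, k=0..N) with N=6, A=1.89 = 0.0096

0.0096


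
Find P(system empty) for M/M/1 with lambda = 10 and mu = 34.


P0 = 1 - rho = 1 - 10/34 = 0.7059

0.7059


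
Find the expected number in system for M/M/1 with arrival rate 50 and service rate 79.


rho = 50/79; L = rho/(1-rho) = 1.72

1.72


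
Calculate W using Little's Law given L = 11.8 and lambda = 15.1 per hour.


W = L / lambda = 11.8 / 15.1 = 0.7815 hours

0.7815 hours


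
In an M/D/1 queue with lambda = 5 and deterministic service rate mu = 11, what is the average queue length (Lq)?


M/D/1: Lq = rho^2 / (2*(1-rho)) where rho = 5/11; Lq = 0.19

0.19


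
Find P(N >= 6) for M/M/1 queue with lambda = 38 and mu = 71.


P(N >= 6) = rho^6 = (38/71)^6 = 0.0235

0.0235


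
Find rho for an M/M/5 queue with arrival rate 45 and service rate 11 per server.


rho = lambda/(c*mu) = 45/(5*11) = 0.8182

0.8182


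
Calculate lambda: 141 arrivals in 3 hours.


lambda = total arrivals / time = 141 / 3 = 47.0 per hour

47.0 per hour


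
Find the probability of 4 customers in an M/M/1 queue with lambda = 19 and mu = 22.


rho = 19/22; P(n) = (1-rho)*rho^n = (1-19/22)*(19/22)^4 = 0.0759

0.0759


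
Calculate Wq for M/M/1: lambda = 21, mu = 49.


rho = 21/49; Wq = rho/(mu - lambda) = 0.0153 hours

0.0153 hours


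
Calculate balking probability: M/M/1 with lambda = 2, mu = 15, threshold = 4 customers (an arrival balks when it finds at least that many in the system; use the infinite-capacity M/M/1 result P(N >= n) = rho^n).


P(N >= 4) = rho^4 = (2/15)^4 = 0.0003

0.0003


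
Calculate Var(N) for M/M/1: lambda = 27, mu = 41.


rho = 27/41; Var(N) = rho/(1-rho)^2 = 5.65

5.65


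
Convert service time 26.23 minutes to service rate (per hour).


mu = 60 / avg_service_time = 60 / 26.23 = 2.29 per hour

2.29 per hour


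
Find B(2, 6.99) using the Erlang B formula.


B(N,A) = (A^N/N!) / sum(A^k/k!, k=0..N) with N=2, A=6.99 = 0.7535

0.7535


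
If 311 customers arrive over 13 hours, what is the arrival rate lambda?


lambda = total arrivals / time = 311 / 13 = 23.92 per hour

23.92 per hour


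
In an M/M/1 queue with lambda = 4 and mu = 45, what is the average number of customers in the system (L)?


rho = 4/45; L = rho/(1-rho) = 0.1

0.1


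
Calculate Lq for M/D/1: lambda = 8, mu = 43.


M/D/1: Lq = rho^2 / (2*(1-rho)) where rho = 8/43; Lq = 0.02

0.02


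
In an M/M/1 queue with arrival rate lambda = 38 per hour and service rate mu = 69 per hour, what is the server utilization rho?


rho = lambda/mu = 38/69 = 0.5507

0.5507


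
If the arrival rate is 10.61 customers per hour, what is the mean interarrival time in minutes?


Mean interarrival time = 60/lambda = 60/10.61 = 5.66 minutes

5.66 minutes


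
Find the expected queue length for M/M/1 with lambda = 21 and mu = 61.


rho = 21/61; Lq = rho^2/(1-rho) = 0.18

0.18


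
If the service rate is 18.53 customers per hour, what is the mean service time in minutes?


Mean service time = 60/mu = 60/18.53 = 3.24 minutes

3.24 minutes


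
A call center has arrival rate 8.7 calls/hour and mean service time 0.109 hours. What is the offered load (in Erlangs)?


Offered load a = lambda * E[S] = 8.7 * 0.109 = 0.95 Erlangs

0.95 Erlangs


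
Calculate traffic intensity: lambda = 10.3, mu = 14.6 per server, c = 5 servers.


rho = lambda / (c * mu) = 10.3 / (5 * 14.6) = 0.1411

0.1411


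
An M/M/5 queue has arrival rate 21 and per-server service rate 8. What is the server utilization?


rho = lambda/(c*mu) = 21/(5*8) = 0.525

0.525


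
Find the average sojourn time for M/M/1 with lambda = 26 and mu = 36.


W = 1/(mu - lambda) = 1/(36 - 26) = 0.1 hours

0.1 hours


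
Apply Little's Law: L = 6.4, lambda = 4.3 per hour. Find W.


W = L / lambda = 6.4 / 4.3 = 1.4884 hours

1.4884 hours


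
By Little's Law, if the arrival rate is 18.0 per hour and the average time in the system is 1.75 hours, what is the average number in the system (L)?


L = lambda * W = 18.0 * 1.75 = 31.5

31.5


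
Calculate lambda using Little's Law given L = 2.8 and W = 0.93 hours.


lambda = L / W = 2.8 / 0.93 = 3.01 per hour

3.01 per hour


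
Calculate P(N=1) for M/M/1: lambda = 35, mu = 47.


rho = 35/47; P(n) = (1-rho)*rho^n = (1-35/47)*(35/47)^1 = 0.1901

0.1901


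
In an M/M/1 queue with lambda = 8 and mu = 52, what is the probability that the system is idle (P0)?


P0 = 1 - rho = 1 - 8/52 = 0.8462

0.8462


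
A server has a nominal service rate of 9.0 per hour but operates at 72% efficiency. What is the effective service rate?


Effective rate = mu * efficiency = 9.0 * 0.72 = 6.48 per hour

6.48 per hour


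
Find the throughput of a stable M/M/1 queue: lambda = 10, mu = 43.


For a stable queue (lambda < mu), throughput = lambda = 10 per hour

10 per hour


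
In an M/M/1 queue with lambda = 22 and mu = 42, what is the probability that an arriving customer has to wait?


P(wait) = rho = lambda/mu = 22/42 = 0.5238

0.5238


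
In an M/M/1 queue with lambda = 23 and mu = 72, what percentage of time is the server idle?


Idle fraction = (1 - rho) * 100 = (1 - 23/72) * 100 = 68.1%

68.1%


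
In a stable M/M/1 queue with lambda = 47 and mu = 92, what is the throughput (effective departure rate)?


For a stable queue (lambda < mu), throughput = lambda = 47 per hour

47 per hour


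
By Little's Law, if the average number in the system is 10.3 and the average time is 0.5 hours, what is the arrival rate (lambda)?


lambda = L / W = 10.3 / 0.5 = 20.6 per hour

20.6 per hour


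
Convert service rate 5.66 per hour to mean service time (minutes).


Mean service time = 60/mu = 60/5.66 = 10.6 minutes

10.6 minutes


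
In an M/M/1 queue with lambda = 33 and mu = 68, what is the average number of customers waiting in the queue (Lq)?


rho = 33/68; Lq = rho^2/(1-rho) = 0.46

0.46


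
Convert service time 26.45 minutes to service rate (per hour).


mu = 60 / avg_service_time = 60 / 26.45 = 2.27 per hour

2.27 per hour


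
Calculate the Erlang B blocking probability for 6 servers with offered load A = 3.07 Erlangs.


B(N,A) = (A^N/N!) / sum(A^k/k!, k=0..N) with N=6, A=3.07 = 0.0561

0.0561


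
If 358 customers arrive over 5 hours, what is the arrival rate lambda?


lambda = total arrivals / time = 358 / 5 = 71.6 per hour

71.6 per hour


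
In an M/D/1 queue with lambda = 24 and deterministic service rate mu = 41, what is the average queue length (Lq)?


M/D/1: Lq = rho^2 / (2*(1-rho)) where rho = 24/41; Lq = 0.41

0.41


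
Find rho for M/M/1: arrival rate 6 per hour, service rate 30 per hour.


rho = lambda/mu = 6/30 = 0.2

0.2


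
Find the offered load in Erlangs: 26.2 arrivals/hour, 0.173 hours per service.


Offered load a = lambda * E[S] = 26.2 * 0.173 = 4.53 Erlangs

4.53 Erlangs


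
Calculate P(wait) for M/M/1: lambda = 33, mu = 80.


P(wait) = rho = lambda/mu = 33/80 = 0.4125

0.4125


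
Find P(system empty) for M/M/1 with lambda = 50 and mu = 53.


P0 = 1 - rho = 1 - 50/53 = 0.0566

0.0566


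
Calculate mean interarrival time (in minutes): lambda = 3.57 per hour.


Mean interarrival time = 60/lambda = 60/3.57 = 16.81 minutes

16.81 minutes


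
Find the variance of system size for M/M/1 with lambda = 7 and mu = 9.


rho = 7/9; Var(N) = rho/(1-rho)^2 = 15.75

15.75


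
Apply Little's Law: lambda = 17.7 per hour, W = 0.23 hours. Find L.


L = lambda * W = 17.7 * 0.23 = 4.07

4.07


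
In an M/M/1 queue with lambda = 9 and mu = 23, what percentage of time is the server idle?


Idle fraction = (1 - rho) * 100 = (1 - 9/23) * 100 = 60.9%

60.9%


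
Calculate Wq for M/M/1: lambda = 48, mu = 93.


rho = 48/93; Wq = rho/(mu - lambda) = 0.0115 hours

0.0115 hours


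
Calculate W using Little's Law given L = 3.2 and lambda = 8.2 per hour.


W = L / lambda = 3.2 / 8.2 = 0.3902 hours

0.3902 hours


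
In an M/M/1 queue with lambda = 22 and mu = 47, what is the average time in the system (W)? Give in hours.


W = 1/(mu - lambda) = 1/(47 - 22) = 0.04 hours

0.04 hours


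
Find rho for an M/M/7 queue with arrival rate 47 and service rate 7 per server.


rho = lambda/(c*mu) = 47/(7*7) = 0.9592

0.9592


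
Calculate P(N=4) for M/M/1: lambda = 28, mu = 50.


rho = 28/50; P(n) = (1-rho)*rho^n = (1-28/50)*(28/50)^4 = 0.0433

0.0433


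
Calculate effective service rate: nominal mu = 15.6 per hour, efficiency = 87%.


Effective rate = mu * efficiency = 15.6 * 0.87 = 13.57 per hour

13.57 per hour


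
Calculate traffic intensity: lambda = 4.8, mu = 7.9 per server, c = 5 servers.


rho = lambda / (c * mu) = 4.8 / (5 * 7.9) = 0.1215

0.1215


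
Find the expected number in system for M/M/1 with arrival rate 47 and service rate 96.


rho = 47/96; L = rho/(1-rho) = 0.96

0.96


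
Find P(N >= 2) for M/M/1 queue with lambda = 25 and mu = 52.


P(N >= 2) = rho^2 = (25/52)^2 = 0.2311

0.2311


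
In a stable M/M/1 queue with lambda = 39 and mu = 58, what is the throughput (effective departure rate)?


For a stable queue (lambda < mu), throughput = lambda = 39 per hour

39 per hour


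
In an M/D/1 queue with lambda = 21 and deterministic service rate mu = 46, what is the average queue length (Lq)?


M/D/1: Lq = rho^2 / (2*(1-rho)) where rho = 21/46; Lq = 0.19

0.19


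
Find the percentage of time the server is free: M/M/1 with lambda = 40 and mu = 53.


Idle fraction = (1 - rho) * 100 = (1 - 40/53) * 100 = 24.5%

24.5%


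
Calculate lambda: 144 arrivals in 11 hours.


lambda = total arrivals / time = 144 / 11 = 13.09 per hour

13.09 per hour


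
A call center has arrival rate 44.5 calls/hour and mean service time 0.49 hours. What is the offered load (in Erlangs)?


Offered load a = lambda * E[S] = 44.5 * 0.49 = 21.81 Erlangs

21.81 Erlangs


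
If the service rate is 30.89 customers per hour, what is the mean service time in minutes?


Mean service time = 60/mu = 60/30.89 = 1.94 minutes

1.94 minutes


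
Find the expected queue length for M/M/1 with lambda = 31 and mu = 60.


rho = 31/60; Lq = rho^2/(1-rho) = 0.55

0.55


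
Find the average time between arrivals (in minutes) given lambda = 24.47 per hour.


Mean interarrival time = 60/lambda = 60/24.47 = 2.45 minutes

2.45 minutes


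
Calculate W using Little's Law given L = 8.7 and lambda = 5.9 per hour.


W = L / lambda = 8.7 / 5.9 = 1.4746 hours

1.4746 hours


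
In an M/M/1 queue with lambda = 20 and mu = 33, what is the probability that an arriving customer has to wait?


P(wait) = rho = lambda/mu = 20/33 = 0.6061

0.6061


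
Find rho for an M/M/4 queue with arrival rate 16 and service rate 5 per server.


rho = lambda/(c*mu) = 16/(4*5) = 0.8

0.8


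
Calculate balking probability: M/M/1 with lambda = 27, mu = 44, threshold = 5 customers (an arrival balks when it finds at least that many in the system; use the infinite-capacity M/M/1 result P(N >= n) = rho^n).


P(N >= 5) = rho^5 = (27/44)^5 = 0.087

0.087


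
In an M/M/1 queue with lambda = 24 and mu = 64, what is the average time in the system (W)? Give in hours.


W = 1/(mu - lambda) = 1/(64 - 24) = 0.025 hours

0.025 hours


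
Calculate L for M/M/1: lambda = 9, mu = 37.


rho = 9/37; L = rho/(1-rho) = 0.32

0.32


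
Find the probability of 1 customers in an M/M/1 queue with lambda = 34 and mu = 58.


rho = 34/58; P(n) = (1-rho)*rho^n = (1-34/58)*(34/58)^1 = 0.2426

0.2426


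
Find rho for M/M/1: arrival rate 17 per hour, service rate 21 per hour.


rho = lambda/mu = 17/21 = 0.8095

0.8095


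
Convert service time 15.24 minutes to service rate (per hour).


mu = 60 / avg_service_time = 60 / 15.24 = 3.94 per hour

3.94 per hour


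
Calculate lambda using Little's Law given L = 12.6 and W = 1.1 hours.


lambda = L / W = 12.6 / 1.1 = 11.45 per hour

11.45 per hour


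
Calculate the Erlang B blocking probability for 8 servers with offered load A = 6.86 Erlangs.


B(N,A) = (A^N/N!) / sum(A^k/k!, k=0..N) with N=8, A=6.86 = 0.1708

0.1708


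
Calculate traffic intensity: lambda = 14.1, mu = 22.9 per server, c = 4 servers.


rho = lambda / (c * mu) = 14.1 / (4 * 22.9) = 0.1539

0.1539


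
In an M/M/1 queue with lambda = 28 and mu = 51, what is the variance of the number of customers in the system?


rho = 28/51; Var(N) = rho/(1-rho)^2 = 2.7

2.7


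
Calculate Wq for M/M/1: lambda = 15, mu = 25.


rho = 15/25; Wq = rho/(mu - lambda) = 0.06 hours

0.06 hours


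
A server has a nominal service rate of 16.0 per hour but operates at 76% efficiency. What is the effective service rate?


Effective rate = mu * efficiency = 16.0 * 0.76 = 12.16 per hour

12.16 per hour


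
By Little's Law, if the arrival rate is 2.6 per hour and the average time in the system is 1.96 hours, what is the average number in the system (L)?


L = lambda * W = 2.6 * 1.96 = 5.1

5.1


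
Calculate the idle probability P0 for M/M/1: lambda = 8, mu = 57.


P0 = 1 - rho = 1 - 8/57 = 0.8596

0.8596


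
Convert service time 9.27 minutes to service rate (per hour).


mu = 60 / avg_service_time = 60 / 9.27 = 6.47 per hour

6.47 per hour


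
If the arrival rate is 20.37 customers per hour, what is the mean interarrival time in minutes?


Mean interarrival time = 60/lambda = 60/20.37 = 2.95 minutes

2.95 minutes


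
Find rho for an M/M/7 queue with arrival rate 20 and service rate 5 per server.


rho = lambda/(c*mu) = 20/(7*5) = 0.5714

0.5714


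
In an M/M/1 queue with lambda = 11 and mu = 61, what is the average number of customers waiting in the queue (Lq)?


rho = 11/61; Lq = rho^2/(1-rho) = 0.04

0.04


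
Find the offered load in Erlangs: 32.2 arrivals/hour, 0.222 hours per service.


Offered load a = lambda * E[S] = 32.2 * 0.222 = 7.15 Erlangs

7.15 Erlangs


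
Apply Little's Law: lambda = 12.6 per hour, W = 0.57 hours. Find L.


L = lambda * W = 12.6 * 0.57 = 7.18

7.18


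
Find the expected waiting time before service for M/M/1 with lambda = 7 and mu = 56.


rho = 7/56; Wq = rho/(mu - lambda) = 0.0026 hours

0.0026 hours


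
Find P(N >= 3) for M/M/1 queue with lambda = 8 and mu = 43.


P(N >= 3) = rho^3 = (8/43)^3 = 0.0064

0.0064


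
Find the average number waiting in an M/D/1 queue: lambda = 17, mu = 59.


M/D/1: Lq = rho^2 / (2*(1-rho)) where rho = 17/59; Lq = 0.06

0.06


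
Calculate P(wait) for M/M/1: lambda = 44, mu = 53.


P(wait) = rho = lambda/mu = 44/53 = 0.8302

0.8302


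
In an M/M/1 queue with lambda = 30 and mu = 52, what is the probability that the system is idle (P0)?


P0 = 1 - rho = 1 - 30/52 = 0.4231

0.4231


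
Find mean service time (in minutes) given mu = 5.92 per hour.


Mean service time = 60/mu = 60/5.92 = 10.14 minutes

10.14 minutes


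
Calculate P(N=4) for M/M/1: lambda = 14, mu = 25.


rho = 14/25; P(n) = (1-rho)*rho^n = (1-14/25)*(14/25)^4 = 0.0433

0.0433


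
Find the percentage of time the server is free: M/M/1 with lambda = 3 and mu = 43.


Idle fraction = (1 - rho) * 100 = (1 - 3/43) * 100 = 93.0%

93.0%


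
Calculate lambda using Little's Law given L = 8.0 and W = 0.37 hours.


lambda = L / W = 8.0 / 0.37 = 21.62 per hour

21.62 per hour


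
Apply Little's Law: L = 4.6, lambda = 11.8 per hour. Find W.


W = L / lambda = 4.6 / 11.8 = 0.3898 hours

0.3898 hours


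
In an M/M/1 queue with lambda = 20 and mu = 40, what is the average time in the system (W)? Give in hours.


W = 1/(mu - lambda) = 1/(40 - 20) = 0.05 hours

0.05 hours


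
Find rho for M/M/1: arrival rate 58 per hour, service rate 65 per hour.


rho = lambda/mu = 58/65 = 0.8923

0.8923


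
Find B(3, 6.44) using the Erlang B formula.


B(N,A) = (A^N/N!) / sum(A^k/k!, k=0..N) with N=3, A=6.44 = 0.6124

0.6124


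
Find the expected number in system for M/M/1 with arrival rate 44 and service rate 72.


rho = 44/72; L = rho/(1-rho) = 1.57

1.57


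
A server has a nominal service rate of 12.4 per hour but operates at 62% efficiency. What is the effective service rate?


Effective rate = mu * efficiency = 12.4 * 0.62 = 7.69 per hour

7.69 per hour


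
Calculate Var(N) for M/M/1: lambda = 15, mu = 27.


rho = 15/27; Var(N) = rho/(1-rho)^2 = 2.81

2.81


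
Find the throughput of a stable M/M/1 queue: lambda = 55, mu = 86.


For a stable queue (lambda < mu), throughput = lambda = 55 per hour

55 per hour


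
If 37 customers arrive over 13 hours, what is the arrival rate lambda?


lambda = total arrivals / time = 37 / 13 = 2.85 per hour

2.85 per hour


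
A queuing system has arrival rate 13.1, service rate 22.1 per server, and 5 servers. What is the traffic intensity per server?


rho = lambda / (c * mu) = 13.1 / (5 * 22.1) = 0.1186

0.1186


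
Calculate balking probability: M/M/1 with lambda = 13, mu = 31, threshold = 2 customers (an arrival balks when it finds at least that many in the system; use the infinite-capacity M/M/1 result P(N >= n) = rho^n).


P(N >= 2) = rho^2 = (13/31)^2 = 0.1759

0.1759


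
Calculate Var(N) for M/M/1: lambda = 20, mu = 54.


rho = 20/54; Var(N) = rho/(1-rho)^2 = 0.93

0.93


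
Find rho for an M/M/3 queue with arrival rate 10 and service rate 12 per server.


rho = lambda/(c*mu) = 10/(3*12) = 0.2778

0.2778


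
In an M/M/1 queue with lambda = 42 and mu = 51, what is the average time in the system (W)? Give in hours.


W = 1/(mu - lambda) = 1/(51 - 42) = 0.1111 hours

0.1111 hours


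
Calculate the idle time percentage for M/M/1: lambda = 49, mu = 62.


Idle fraction = (1 - rho) * 100 = (1 - 49/62) * 100 = 21.0%

21.0%


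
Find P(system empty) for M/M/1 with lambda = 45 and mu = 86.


P0 = 1 - rho = 1 - 45/86 = 0.4767

0.4767


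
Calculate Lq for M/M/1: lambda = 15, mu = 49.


rho = 15/49; Lq = rho^2/(1-rho) = 0.14

0.14


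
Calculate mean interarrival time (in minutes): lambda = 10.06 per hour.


Mean interarrival time = 60/lambda = 60/10.06 = 5.96 minutes

5.96 minutes


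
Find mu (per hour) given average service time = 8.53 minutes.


mu = 60 / avg_service_time = 60 / 8.53 = 7.03 per hour

7.03 per hour


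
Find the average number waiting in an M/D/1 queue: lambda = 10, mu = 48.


M/D/1: Lq = rho^2 / (2*(1-rho)) where rho = 10/48; Lq = 0.03

0.03


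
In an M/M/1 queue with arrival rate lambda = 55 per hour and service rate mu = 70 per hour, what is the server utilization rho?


rho = lambda/mu = 55/70 = 0.7857

0.7857


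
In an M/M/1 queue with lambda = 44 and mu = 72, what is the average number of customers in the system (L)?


rho = 44/72; L = rho/(1-rho) = 1.57

1.57


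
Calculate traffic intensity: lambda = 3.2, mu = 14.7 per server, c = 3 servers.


rho = lambda / (c * mu) = 3.2 / (3 * 14.7) = 0.0726

0.0726


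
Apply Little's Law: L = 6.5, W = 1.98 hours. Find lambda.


lambda = L / W = 6.5 / 1.98 = 3.28 per hour

3.28 per hour


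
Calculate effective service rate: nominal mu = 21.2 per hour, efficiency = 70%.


Effective rate = mu * efficiency = 21.2 * 0.7 = 14.84 per hour

14.84 per hour


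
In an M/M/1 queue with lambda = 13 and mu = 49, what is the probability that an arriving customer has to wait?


P(wait) = rho = lambda/mu = 13/49 = 0.2653

0.2653


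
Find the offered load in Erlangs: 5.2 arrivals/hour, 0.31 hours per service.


Offered load a = lambda * E[S] = 5.2 * 0.31 = 1.61 Erlangs

1.61 Erlangs


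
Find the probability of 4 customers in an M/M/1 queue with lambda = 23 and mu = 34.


rho = 23/34; P(n) = (1-rho)*rho^n = (1-23/34)*(23/34)^4 = 0.0678

0.0678


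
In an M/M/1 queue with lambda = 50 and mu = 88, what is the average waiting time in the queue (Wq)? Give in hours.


rho = 50/88; Wq = rho/(mu - lambda) = 0.015 hours

0.015 hours


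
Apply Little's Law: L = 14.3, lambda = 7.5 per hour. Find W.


W = L / lambda = 14.3 / 7.5 = 1.9067 hours

1.9067 hours


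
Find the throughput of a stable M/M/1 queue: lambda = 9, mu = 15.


For a stable queue (lambda < mu), throughput = lambda = 9 per hour

9 per hour


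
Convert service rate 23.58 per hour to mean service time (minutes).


Mean service time = 60/mu = 60/23.58 = 2.54 minutes

2.54 minutes


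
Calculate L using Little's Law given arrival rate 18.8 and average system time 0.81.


L = lambda * W = 18.8 * 0.81 = 15.23

15.23


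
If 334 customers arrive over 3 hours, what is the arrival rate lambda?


lambda = total arrivals / time = 334 / 3 = 111.33 per hour

111.33 per hour


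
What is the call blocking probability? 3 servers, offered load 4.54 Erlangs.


B(N,A) = (A^N/N!) / sum(A^k/k!, k=0..N) with N=3, A=4.54 = 0.496

0.496


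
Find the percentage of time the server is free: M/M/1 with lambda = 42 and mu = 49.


Idle fraction = (1 - rho) * 100 = (1 - 42/49) * 100 = 14.3%

14.3%


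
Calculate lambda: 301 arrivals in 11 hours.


lambda = total arrivals / time = 301 / 11 = 27.36 per hour

27.36 per hour


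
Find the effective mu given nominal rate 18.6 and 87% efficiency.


Effective rate = mu * efficiency = 18.6 * 0.87 = 16.18 per hour

16.18 per hour


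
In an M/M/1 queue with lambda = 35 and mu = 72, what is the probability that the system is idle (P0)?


P0 = 1 - rho = 1 - 35/72 = 0.5139

0.5139


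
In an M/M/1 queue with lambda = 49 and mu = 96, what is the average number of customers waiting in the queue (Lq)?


rho = 49/96; Lq = rho^2/(1-rho) = 0.53

0.53


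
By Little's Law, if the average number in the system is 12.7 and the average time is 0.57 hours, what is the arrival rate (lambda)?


lambda = L / W = 12.7 / 0.57 = 22.28 per hour

22.28 per hour


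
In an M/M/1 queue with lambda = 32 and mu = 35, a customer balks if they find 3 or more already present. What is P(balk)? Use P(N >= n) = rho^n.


P(N >= 3) = rho^3 = (32/35)^3 = 0.7643

0.7643


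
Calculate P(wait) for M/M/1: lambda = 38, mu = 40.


P(wait) = rho = lambda/mu = 38/40 = 0.95

0.95


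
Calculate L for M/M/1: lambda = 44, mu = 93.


rho = 44/93; L = rho/(1-rho) = 0.9

0.9


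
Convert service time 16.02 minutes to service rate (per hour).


mu = 60 / avg_service_time = 60 / 16.02 = 3.75 per hour

3.75 per hour


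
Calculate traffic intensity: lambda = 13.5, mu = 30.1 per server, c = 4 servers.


rho = lambda / (c * mu) = 13.5 / (4 * 30.1) = 0.1121

0.1121


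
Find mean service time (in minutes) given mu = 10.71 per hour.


Mean service time = 60/mu = 60/10.71 = 5.6 minutes

5.6 minutes


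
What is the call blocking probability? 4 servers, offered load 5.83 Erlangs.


B(N,A) = (A^N/N!) / sum(A^k/k!, k=0..N) with N=4, A=5.83 = 0.4585

0.4585


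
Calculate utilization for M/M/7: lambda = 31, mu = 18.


rho = lambda/(c*mu) = 31/(7*18) = 0.246

0.246


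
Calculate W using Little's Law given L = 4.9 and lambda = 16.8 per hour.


W = L / lambda = 4.9 / 16.8 = 0.2917 hours

0.2917 hours


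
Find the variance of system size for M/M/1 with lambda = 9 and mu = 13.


rho = 9/13; Var(N) = rho/(1-rho)^2 = 7.31

7.31


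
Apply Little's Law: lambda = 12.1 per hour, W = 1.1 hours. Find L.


L = lambda * W = 12.1 * 1.1 = 13.31

13.31


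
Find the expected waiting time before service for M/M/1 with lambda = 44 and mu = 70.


rho = 44/70; Wq = rho/(mu - lambda) = 0.0242 hours

0.0242 hours


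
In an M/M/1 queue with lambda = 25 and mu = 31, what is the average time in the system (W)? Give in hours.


W = 1/(mu - lambda) = 1/(31 - 25) = 0.1667 hours

0.1667 hours


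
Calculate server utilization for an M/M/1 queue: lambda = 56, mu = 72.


rho = lambda/mu = 56/72 = 0.7778

0.7778


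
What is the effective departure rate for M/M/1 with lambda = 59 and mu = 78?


For a stable queue (lambda < mu), throughput = lambda = 59 per hour

59 per hour


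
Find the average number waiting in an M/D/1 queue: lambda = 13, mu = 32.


M/D/1: Lq = rho^2 / (2*(1-rho)) where rho = 13/32; Lq = 0.14

0.14


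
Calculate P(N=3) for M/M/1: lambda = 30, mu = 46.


rho = 30/46; P(n) = (1-rho)*rho^n = (1-30/46)*(30/46)^3 = 0.0965

0.0965


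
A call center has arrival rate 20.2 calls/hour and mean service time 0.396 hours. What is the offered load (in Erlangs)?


Offered load a = lambda * E[S] = 20.2 * 0.396 = 8.0 Erlangs

8.0 Erlangs


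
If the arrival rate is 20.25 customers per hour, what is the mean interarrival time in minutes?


Mean interarrival time = 60/lambda = 60/20.25 = 2.96 minutes

2.96 minutes


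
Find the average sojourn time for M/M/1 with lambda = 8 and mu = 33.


W = 1/(mu - lambda) = 1/(33 - 8) = 0.04 hours

0.04 hours


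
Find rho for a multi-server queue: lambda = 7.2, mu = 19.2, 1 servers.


rho = lambda / (c * mu) = 7.2 / (1 * 19.2) = 0.375

0.375


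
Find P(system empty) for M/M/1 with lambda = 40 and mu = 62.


P0 = 1 - rho = 1 - 40/62 = 0.3548

0.3548


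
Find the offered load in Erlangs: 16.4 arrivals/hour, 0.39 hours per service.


Offered load a = lambda * E[S] = 16.4 * 0.39 = 6.4 Erlangs

6.4 Erlangs


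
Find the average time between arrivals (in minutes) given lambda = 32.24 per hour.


Mean interarrival time = 60/lambda = 60/32.24 = 1.86 minutes

1.86 minutes


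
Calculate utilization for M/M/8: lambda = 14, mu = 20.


rho = lambda/(c*mu) = 14/(8*20) = 0.0875

0.0875


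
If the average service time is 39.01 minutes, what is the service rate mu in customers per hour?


mu = 60 / avg_service_time = 60 / 39.01 = 1.54 per hour

1.54 per hour


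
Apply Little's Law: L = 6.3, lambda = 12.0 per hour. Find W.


W = L / lambda = 6.3 / 12.0 = 0.525 hours

0.525 hours


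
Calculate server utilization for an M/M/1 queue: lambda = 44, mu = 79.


rho = lambda/mu = 44/79 = 0.557

0.557


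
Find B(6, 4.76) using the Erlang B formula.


B(N,A) = (A^N/N!) / sum(A^k/k!, k=0..N) with N=6, A=4.76 = 0.1738

0.1738


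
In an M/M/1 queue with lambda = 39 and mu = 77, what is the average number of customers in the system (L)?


rho = 39/77; L = rho/(1-rho) = 1.03

1.03


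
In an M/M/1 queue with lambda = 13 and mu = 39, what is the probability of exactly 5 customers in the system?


rho = 13/39; P(n) = (1-rho)*rho^n = (1-13/39)*(13/39)^5 = 0.0027

0.0027


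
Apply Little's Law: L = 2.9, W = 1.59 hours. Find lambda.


lambda = L / W = 2.9 / 1.59 = 1.82 per hour

1.82 per hour
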